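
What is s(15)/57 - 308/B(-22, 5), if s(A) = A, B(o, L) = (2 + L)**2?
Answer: -801/133 ≈ -6.0226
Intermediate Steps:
s(15)/57 - 308/B(-22, 5) = 15/57 - 308/(2 + 5)**2 = 15*(1/57) - 308/(7**2) = 5/19 - 308/49 = 5/19 - 308*1/49 = 5/19 - 44/7 = -801/133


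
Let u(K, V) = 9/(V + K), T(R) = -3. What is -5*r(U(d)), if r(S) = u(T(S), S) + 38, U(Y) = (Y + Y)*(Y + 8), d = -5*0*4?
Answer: -175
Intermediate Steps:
d = 0 (d = 0*4 = 0)
u(K, V) = 9/(K + V)
U(Y) = 2*Y*(8 + Y) (U(Y) = (2*Y)*(8 + Y) = 2*Y*(8 + Y))
r(S) = 38 + 9/(-3 + S) (r(S) = 9/(-3 + S) + 38 = 38 + 9/(-3 + S))
-5*r(U(d)) = -5*(-105 + 38*(2*0*(8 + 0)))/(-3 + 2*0*(8 + 0)) = -5*(-105 + 38*(2*0*8))/(-3 + 2*0*8) = -5*(-105 + 38*0)/(-3 + 0) = -5*(-105 + 0)/(-3) = -(-5)*(-105)/3 = -5*35 = -175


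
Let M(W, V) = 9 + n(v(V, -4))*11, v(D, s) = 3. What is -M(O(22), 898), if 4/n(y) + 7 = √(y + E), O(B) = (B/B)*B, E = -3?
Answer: -19/7 ≈ -2.7143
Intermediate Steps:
O(B) = B (O(B) = 1*B = B)
n(y) = 4/(-7 + √(-3 + y)) (n(y) = 4/(-7 + √(y - 3)) = 4/(-7 + √(-3 + y)))
M(W, V) = 19/7 (M(W, V) = 9 + (4/(-7 + √(-3 + 3)))*11 = 9 + (4/(-7 + √0))*11 = 9 + (4/(-7 + 0))*11 = 9 + (4/(-7))*11 = 9 + (4*(-⅐))*11 = 9 - 4/7*11 = 9 - 44/7 = 19/7)
-M(O(22), 898) = -1*19/7 = -19/7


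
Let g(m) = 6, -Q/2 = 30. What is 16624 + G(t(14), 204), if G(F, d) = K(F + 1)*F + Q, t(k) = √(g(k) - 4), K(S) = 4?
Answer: 16564 + 4*√2 ≈ 16570.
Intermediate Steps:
Q = -60 (Q = -2*30 = -60)
t(k) = √2 (t(k) = √(6 - 4) = √2)
G(F, d) = -60 + 4*F (G(F, d) = 4*F - 60 = -60 + 4*F)
16624 + G(t(14), 204) = 16624 + (-60 + 4*√2) = 16564 + 4*√2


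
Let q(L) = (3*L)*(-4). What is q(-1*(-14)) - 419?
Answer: -587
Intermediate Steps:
q(L) = -12*L
q(-1*(-14)) - 419 = -(-12)*(-14) - 419 = -12*14 - 419 = -168 - 419 = -587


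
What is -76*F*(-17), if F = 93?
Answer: 120156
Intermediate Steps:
-76*F*(-17) = -76*93*(-17) = -7068*(-17) = 120156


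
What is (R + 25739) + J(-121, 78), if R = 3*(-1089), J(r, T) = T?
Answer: 22550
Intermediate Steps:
R = -3267
(R + 25739) + J(-121, 78) = (-3267 + 25739) + 78 = 22472 + 78 = 22550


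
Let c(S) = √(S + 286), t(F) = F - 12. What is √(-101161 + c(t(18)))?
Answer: √(-101161 + 2*√73) ≈ 318.03*I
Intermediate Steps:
t(F) = -12 + F
c(S) = √(286 + S)
√(-101161 + c(t(18))) = √(-101161 + √(286 + (-12 + 18))) = √(-101161 + √(286 + 6)) = √(-101161 + √292) = √(-101161 + 2*√73)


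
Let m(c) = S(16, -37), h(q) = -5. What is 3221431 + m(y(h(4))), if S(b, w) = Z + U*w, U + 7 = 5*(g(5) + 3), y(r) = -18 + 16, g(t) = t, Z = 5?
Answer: 3220215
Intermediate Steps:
y(r) = -2
U = 33 (U = -7 + 5*(5 + 3) = -7 + 5*8 = -7 + 40 = 33)
S(b, w) = 5 + 33*w
m(c) = -1216 (m(c) = 5 + 33*(-37) = 5 - 1221 = -1216)
3221431 + m(y(h(4))) = 3221431 - 1216 = 3220215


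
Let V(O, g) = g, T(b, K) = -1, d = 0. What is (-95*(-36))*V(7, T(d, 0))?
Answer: -3420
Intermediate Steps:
(-95*(-36))*V(7, T(d, 0)) = -95*(-36)*(-1) = 3420*(-1) = -3420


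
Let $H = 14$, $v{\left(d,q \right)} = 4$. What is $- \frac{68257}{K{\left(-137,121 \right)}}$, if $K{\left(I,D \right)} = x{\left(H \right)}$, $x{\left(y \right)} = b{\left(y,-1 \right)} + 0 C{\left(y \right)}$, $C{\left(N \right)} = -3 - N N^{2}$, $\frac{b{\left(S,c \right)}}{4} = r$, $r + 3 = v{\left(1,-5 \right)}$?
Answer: $- \frac{68257}{4} \approx -17064.0$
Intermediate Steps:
$r = 1$ ($r = -3 + 4 = 1$)
$b{\left(S,c \right)} = 4$ ($b{\left(S,c \right)} = 4 \cdot 1 = 4$)
$C{\left(N \right)} = -3 - N^{3}$
$x{\left(y \right)} = 4$ ($x{\left(y \right)} = 4 + 0 \left(-3 - y^{3}\right) = 4 + 0 = 4$)
$K{\left(I,D \right)} = 4$
$- \frac{68257}{K{\left(-137,121 \right)}} = - \frac{68257}{4}$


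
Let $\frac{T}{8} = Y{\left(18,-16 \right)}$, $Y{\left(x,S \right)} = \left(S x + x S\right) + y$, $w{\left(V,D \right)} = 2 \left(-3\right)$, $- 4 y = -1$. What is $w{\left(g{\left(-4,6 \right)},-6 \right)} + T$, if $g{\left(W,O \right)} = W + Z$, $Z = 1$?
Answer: $-4612$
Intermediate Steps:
$y = \frac{1}{4}$ ($y = \left(- \frac{1}{4}\right) \left(-1\right) = \frac{1}{4} \approx 0.25$)
$g{\left(W,O \right)} = 1 + W$ ($g{\left(W,O \right)} = W + 1 = 1 + W$)
$w{\left(V,D \right)} = -6$
$Y{\left(x,S \right)} = \frac{1}{4} + 2 S x$ ($Y{\left(x,S \right)} = \left(S x + x S\right) + \frac{1}{4} = \left(S x + S x\right) + \frac{1}{4} = 2 S x + \frac{1}{4} = \frac{1}{4} + 2 S x$)
$T = -4606$ ($T = 8 \left(\frac{1}{4} + 2 \left(-16\right) 18\right) = 8 \left(\frac{1}{4} - 576\right) = 8 \left(- \frac{2303}{4}\right) = -4606$)
$w{\left(g{\left(-4,6 \right)},-6 \right)} + T = -6 - 4606 = -4612$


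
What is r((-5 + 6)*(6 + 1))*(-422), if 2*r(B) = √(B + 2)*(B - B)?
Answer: 0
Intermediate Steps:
r(B) = 0 (r(B) = (√(B + 2)*(B - B))/2 = (√(2 + B)*0)/2 = (½)*0 = 0)
r((-5 + 6)*(6 + 1))*(-422) = 0*(-422) = 0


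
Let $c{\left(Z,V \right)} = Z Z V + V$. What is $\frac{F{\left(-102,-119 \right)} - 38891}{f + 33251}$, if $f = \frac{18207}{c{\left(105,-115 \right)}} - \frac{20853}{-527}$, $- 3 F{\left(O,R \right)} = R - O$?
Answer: $- \frac{77953124038880}{66737315410833} \approx -1.1681$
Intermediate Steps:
$F{\left(O,R \right)} = - \frac{R}{3} + \frac{O}{3}$ ($F{\left(O,R \right)} = - \frac{R - O}{3} = - \frac{R}{3} + \frac{O}{3}$)
$c{\left(Z,V \right)} = V + V Z^{2}$ ($c{\left(Z,V \right)} = Z^{2} V + V = V Z^{2} + V = V + V Z^{2}$)
$f = \frac{26431800381}{668230730}$ ($f = \frac{18207}{\left(-115\right) \left(1 + 105^{2}\right)} - \frac{20853}{-527} = \frac{18207}{\left(-115\right) \left(1 + 11025\right)} - - \frac{20853}{527} = \frac{18207}{\left(-115\right) 11026} + \frac{20853}{527} = \frac{18207}{-1267990} + \frac{20853}{527} = 18207 \left(- \frac{1}{1267990}\right) + \frac{20853}{527} = - \frac{18207}{1267990} + \frac{20853}{527} = \frac{26431800381}{668230730} \approx 39.555$)
$\frac{F{\left(-102,-119 \right)} - 38891}{f + 33251} = \frac{\left(\left(- \frac{1}{3}\right) \left(-119\right) + \frac{1}{3} \left(-102\right)\right) - 38891}{\frac{26431800381}{668230730} + 33251} = \frac{\left(\frac{119}{3} - 34\right) - 38891}{\frac{22245771803611}{668230730}} = \left(\frac{17}{3} - 38891\right) \frac{668230730}{22245771803611} = \left(- \frac{116656}{3}\right) \frac{668230730}{22245771803611} = - \frac{77953124038880}{66737315410833}$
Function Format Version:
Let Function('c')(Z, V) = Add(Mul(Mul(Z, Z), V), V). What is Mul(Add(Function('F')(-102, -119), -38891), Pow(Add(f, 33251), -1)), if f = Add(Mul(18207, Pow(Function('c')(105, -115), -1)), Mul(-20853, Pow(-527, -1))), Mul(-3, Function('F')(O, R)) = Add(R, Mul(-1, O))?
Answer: Rational(-77953124038880, 66737315410833) ≈ -1.1681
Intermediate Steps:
Function('F')(O, R) = Add(Mul(Rational(-1, 3), R), Mul(Rational(1, 3), O)) (Function('F')(O, R) = Mul(Rational(-1, 3), Add(R, Mul(-1, O))) = Add(Mul(Rational(-1, 3), R), Mul(Rational(1, 3), O)))
Function('c')(Z, V) = Add(V, Mul(V, Pow(Z, 2))) (Function('c')(Z, V) = Add(Mul(Pow(Z, 2), V), V) = Add(Mul(V, Pow(Z, 2)), V) = Add(V, Mul(V, Pow(Z, 2))))
f = Rational(26431800381, 668230730) (f = Add(Mul(18207, Pow(Mul(-115, Add(1, Pow(105, 2))), -1)), Mul(-20853, Pow(-527, -1))) = Add(Mul(18207, Pow(Mul(-115, Add(1, 11025)), -1)), Mul(-20853, Rational(-1, 527))) = Add(Mul(18207, Pow(Mul(-115, 11026), -1)), Rational(20853, 527)) = Add(Mul(18207, Pow(-1267990, -1)), Rational(20853, 527)) = Add(Mul(18207, Rational(-1, 1267990)), Rational(20853, 527)) = Add(Rational(-18207, 1267990), Rational(20853, 527)) = Rational(26431800381, 668230730) ≈ 39.555)
Mul(Add(Function('F')(-102, -119), -38891), Pow(Add(f, 33251), -1)) = Mul(Add(Add(Mul(Rational(-1, 3), -119), Mul(Rational(1, 3), -102)), -38891), Pow(Add(Rational(26431800381, 668230730), 33251), -1)) = Mul(Add(Add(Rational(119, 3), -34), -38891), Pow(Rational(22245771803611, 668230730), -1)) = Mul(Add(Rational(17, 3), -38891), Rational(668230730, 22245771803611)) = Mul(Rational(-116656, 3), Rational(668230730, 22245771803611)) = Rational(-77953124038880, 66737315410833)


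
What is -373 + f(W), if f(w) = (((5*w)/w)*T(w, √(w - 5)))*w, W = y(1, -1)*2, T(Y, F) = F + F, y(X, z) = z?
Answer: -373 - 20*I*√7 ≈ -373.0 - 52.915*I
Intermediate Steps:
T(Y, F) = 2*F
W = -2 (W = -1*2 = -2)
f(w) = 10*w*√(-5 + w) (f(w) = (((5*w)/w)*(2*√(w - 5)))*w = (5*(2*√(-5 + w)))*w = (10*√(-5 + w))*w = 10*w*√(-5 + w))
-373 + f(W) = -373 + 10*(-2)*√(-5 - 2) = -373 + 10*(-2)*√(-7) = -373 + 10*(-2)*(I*√7) = -373 - 20*I*√7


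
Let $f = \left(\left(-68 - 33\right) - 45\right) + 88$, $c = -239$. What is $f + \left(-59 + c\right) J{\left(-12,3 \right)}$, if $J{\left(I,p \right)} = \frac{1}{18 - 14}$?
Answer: $- \frac{265}{2} \approx -132.5$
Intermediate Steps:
$J{\left(I,p \right)} = \frac{1}{4}$
$f = -58$ ($f = \left(-101 - 45\right) + 88 = -146 + 88 = -58$)
$f + \left(-59 + c\right) J{\left(-12,3 \right)} = -58 + \left(-59 - 239\right) \frac{1}{4} = -58 - \frac{149}{2} = - \frac{265}{2}$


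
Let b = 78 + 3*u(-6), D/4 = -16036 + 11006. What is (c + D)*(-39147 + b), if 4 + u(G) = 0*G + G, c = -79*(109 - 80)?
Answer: 876247689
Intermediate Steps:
c = -2291 (c = -79*29 = -2291)
u(G) = -4 + G (u(G) = -4 + (0*G + G) = -4 + (0 + G) = -4 + G)
D = -20120 (D = 4*(-16036 + 11006) = 4*(-5030) = -20120)
b = 48 (b = 78 + 3*(-4 - 6) = 78 + 3*(-10) = 78 - 30 = 48)
(c + D)*(-39147 + b) = (-2291 - 20120)*(-39147 + 48) = -22411*(-39099) = 876247689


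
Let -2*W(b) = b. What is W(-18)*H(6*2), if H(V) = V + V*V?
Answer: 1404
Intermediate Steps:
H(V) = V + V**2
W(b) = -b/2
W(-18)*H(6*2) = (-1/2*(-18))*((6*2)*(1 + 6*2)) = 9*(12*(1 + 12)) = 9*(12*13) = 9*156 = 1404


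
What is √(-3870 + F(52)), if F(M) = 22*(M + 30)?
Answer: I*√2066 ≈ 45.453*I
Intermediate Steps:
F(M) = 660 + 22*M (F(M) = 22*(30 + M) = 660 + 22*M)
√(-3870 + F(52)) = √(-3870 + (660 + 22*52)) = √(-3870 + (660 + 1144)) = √(-3870 + 1804) = √(-2066) = I*√2066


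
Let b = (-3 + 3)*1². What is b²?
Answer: 0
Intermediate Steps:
b = 0 (b = 0*1 = 0)
b² = 0² = 0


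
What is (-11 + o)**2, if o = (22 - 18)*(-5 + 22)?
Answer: 3249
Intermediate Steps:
o = 68 (o = 4*17 = 68)
(-11 + o)**2 = (-11 + 68)**2 = 57**2 = 3249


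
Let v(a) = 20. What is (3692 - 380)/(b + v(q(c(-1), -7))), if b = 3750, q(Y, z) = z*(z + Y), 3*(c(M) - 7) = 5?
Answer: 1656/1885 ≈ 0.87851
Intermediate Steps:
c(M) = 26/3 (c(M) = 7 + (⅓)*5 = 7 + 5/3 = 26/3)
q(Y, z) = z*(Y + z)
(3692 - 380)/(b + v(q(c(-1), -7))) = (3692 - 380)/(3750 + 20) = 3312/3770 = 3312*(1/3770) = 1656/1885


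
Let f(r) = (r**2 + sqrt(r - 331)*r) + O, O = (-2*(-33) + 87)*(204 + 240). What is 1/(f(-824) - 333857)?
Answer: 413051/171395345881 + 824*I*sqrt(1155)/171395345881 ≈ 2.4099e-6 + 1.6339e-7*I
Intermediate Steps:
O = 67932 (O = (66 + 87)*444 = 153*444 = 67932)
f(r) = 67932 + r**2 + r*sqrt(-331 + r) (f(r) = (r**2 + sqrt(r - 331)*r) + 67932 = (r**2 + sqrt(-331 + r)*r) + 67932 = (r**2 + r*sqrt(-331 + r)) + 67932 = 67932 + r**2 + r*sqrt(-331 + r))
1/(f(-824) - 333857) = 1/((67932 + (-824)**2 - 824*sqrt(-331 - 824)) - 333857) = 1/((67932 + 678976 - 824*I*sqrt(1155)) - 333857) = 1/((746908 - 824*I*sqrt(1155)) - 333857) = 1/(413051 - 824*I*sqrt(1155))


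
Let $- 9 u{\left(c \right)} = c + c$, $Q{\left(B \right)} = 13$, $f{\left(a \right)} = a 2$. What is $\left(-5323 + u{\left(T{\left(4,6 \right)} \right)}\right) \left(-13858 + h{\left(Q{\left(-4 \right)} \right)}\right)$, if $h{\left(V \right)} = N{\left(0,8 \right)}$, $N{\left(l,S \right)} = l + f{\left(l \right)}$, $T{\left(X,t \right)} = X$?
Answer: $\frac{664006070}{9} \approx 7.3778 \cdot 10^{7}$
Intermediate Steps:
$f{\left(a \right)} = 2 a$
$u{\left(c \right)} = - \frac{2 c}{9}$ ($u{\left(c \right)} = - \frac{c + c}{9} = - \frac{2 c}{9}$)
$N{\left(l,S \right)} = 3 l$ ($N{\left(l,S \right)} = l + 2 l = 3 l$)
$h{\left(V \right)} = 0$ ($h{\left(V \right)} = 3 \cdot 0 = 0$)
$\left(-5323 + u{\left(T{\left(4,6 \right)} \right)}\right) \left(-13858 + h{\left(Q{\left(-4 \right)} \right)}\right) = \left(-5323 - \frac{8}{9}\right) \left(-13858 + 0\right) = \left(-5323 - \frac{8}{9}\right) \left(-13858\right) = \left(- \frac{47915}{9}\right) \left(-13858\right) = \frac{664006070}{9}$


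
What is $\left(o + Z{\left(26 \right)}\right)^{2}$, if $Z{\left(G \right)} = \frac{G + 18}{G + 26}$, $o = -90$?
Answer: $\frac{1343281}{169} \approx 7948.4$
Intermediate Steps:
$Z{\left(G \right)} = \frac{18 + G}{26 + G}$
$\left(o + Z{\left(26 \right)}\right)^{2} = \left(-90 + \frac{18 + 26}{26 + 26}\right)^{2} = \left(-90 + \frac{1}{52} \cdot 44\right)^{2} = \left(-90 + \frac{11}{13}\right)^{2} = \left(- \frac{1159}{13}\right)^{2} = \frac{1343281}{169}$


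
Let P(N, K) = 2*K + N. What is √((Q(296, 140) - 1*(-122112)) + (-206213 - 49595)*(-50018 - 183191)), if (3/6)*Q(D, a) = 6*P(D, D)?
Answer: 4*√3728553790 ≈ 2.4425e+5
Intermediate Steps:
P(N, K) = N + 2*K
Q(D, a) = 36*D (Q(D, a) = 2*(6*(D + 2*D)) = 2*(6*(3*D)) = 2*(18*D) = 36*D)
√((Q(296, 140) - 1*(-122112)) + (-206213 - 49595)*(-50018 - 183191)) = √((36*296 - 1*(-122112)) + (-206213 - 49595)*(-50018 - 183191)) = √((10656 + 122112) - 255808*(-233209)) = √(132768 + 59656727872) = √59656860640 = 4*√3728553790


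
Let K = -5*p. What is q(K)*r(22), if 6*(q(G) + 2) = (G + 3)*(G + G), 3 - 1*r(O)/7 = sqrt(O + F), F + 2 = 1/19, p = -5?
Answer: 4858 - 4858*sqrt(7239)/57 ≈ -2393.4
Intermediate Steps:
F = -37/19 (F = -2 + 1/19 = -37/19 ≈ -1.9474)
K = 25 (K = -5*(-5) = 25)
r(O) = 21 - 7*sqrt(-37/19 + O) (r(O) = 21 - 7*sqrt(O - 37/19) = 21 - 7*sqrt(-37/19 + O))
q(G) = -2 + G*(3 + G)/3 (q(G) = -2 + ((G + 3)*(G + G))/6 = -2 + ((3 + G)*(2*G))/6 = -2 + (2*G*(3 + G))/6 = -2 + G*(3 + G)/3)
q(K)*r(22) = (-2 + 25 + (1/3)*25**2)*(21 - 7*sqrt(-703 + 361*22)/19) = (-2 + 25 + (1/3)*625)*(21 - 7*sqrt(-703 + 7942)/19) = (-2 + 25 + 625/3)*(21 - 7*sqrt(7239)/19) = 694*(21 - 7*sqrt(7239)/19)/3 = 4858 - 4858*sqrt(7239)/57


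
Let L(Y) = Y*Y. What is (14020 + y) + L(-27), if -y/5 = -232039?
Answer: 1174944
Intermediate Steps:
y = 1160195 (y = -5*(-232039) = 1160195)
L(Y) = Y²
(14020 + y) + L(-27) = (14020 + 1160195) + (-27)² = 1174215 + 729 = 1174944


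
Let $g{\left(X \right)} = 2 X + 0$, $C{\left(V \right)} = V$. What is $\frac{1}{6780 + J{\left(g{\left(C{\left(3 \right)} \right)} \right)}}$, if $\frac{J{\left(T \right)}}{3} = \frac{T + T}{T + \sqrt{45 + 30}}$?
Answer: $\frac{7339}{49717704} - \frac{5 \sqrt{3}}{49717704} \approx 0.00014744$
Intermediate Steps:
$g{\left(X \right)} = 2 X$
$J{\left(T \right)} = \frac{6 T}{T + 5 \sqrt{3}}$ ($J{\left(T \right)} = 3 \frac{T + T}{T + \sqrt{45 + 30}} = 3 \frac{2 T}{T + \sqrt{75}} = 3 \frac{2 T}{T + 5 \sqrt{3}} = \frac{6 T}{T + 5 \sqrt{3}}$)
$\frac{1}{6780 + J{\left(g{\left(C{\left(3 \right)} \right)} \right)}} = \frac{1}{6780 + \frac{6 \cdot 2 \cdot 3}{2 \cdot 3 + 5 \sqrt{3}}} = \frac{1}{6780 + 6 \cdot 6 \frac{1}{6 + 5 \sqrt{3}}} = \frac{1}{6780 + \frac{36}{6 + 5 \sqrt{3}}}$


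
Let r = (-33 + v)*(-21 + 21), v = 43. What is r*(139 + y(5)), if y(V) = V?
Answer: 0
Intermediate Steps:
r = 0 (r = (-33 + 43)*(-21 + 21) = 10*0 = 0)
r*(139 + y(5)) = 0*(139 + 5) = 0*144 = 0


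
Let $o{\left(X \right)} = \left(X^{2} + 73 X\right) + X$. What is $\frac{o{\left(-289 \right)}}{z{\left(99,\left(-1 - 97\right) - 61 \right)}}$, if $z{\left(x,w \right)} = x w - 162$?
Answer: $- \frac{62135}{15903} \approx -3.9071$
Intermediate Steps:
$z{\left(x,w \right)} = -162 + w x$ ($z{\left(x,w \right)} = w x - 162 = -162 + w x$)
$o{\left(X \right)} = X^{2} + 74 X$
$\frac{o{\left(-289 \right)}}{z{\left(99,\left(-1 - 97\right) - 61 \right)}} = \frac{\left(-289\right) \left(74 - 289\right)}{-162 + \left(\left(-1 - 97\right) - 61\right) 99} = \frac{\left(-289\right) \left(-215\right)}{-162 + \left(-98 - 61\right) 99} = \frac{62135}{-162 - 15741} = \frac{62135}{-15903} = 62135 \left(- \frac{1}{15903}\right) = - \frac{62135}{15903}$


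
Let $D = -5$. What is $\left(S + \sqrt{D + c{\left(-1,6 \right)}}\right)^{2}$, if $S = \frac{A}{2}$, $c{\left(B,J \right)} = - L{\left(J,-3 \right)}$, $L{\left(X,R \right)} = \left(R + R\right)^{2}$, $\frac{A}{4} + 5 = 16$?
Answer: $\left(22 + i \sqrt{41}\right)^{2} \approx 443.0 + 281.74 i$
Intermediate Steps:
$A = 44$ ($A = -20 + 4 \cdot 16 = -20 + 64 = 44$)
$L{\left(X,R \right)} = 4 R^{2}$ ($L{\left(X,R \right)} = \left(2 R\right)^{2} = 4 R^{2}$)
$c{\left(B,J \right)} = -36$ ($c{\left(B,J \right)} = - 4 \left(-3\right)^{2} = - 4 \cdot 9 = \left(-1\right) 36 = -36$)
$S = 22$ ($S = \frac{44}{2} = 44 \cdot \frac{1}{2} = 22$)
$\left(S + \sqrt{D + c{\left(-1,6 \right)}}\right)^{2} = \left(22 + \sqrt{-5 - 36}\right)^{2} = \left(22 + \sqrt{-41}\right)^{2} = \left(22 + i \sqrt{41}\right)^{2}$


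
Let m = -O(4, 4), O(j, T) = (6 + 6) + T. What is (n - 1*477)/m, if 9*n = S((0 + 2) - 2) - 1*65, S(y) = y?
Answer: 2179/72 ≈ 30.264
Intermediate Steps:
O(j, T) = 12 + T
n = -65/9 (n = (((0 + 2) - 2) - 1*65)/9 = ((2 - 2) - 65)/9 = (0 - 65)/9 = (1/9)*(-65) = -65/9 ≈ -7.2222)
m = -16 (m = -(12 + 4) = -1*16 = -16)
(n - 1*477)/m = (-65/9 - 1*477)/(-16) = (-65/9 - 477)*(-1/16) = -4358/9*(-1/16) = 2179/72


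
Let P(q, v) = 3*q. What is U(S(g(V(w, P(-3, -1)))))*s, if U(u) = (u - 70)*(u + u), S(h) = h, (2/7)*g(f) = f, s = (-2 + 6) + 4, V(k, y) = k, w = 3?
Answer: -9996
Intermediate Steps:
s = 8 (s = 4 + 4 = 8)
g(f) = 7*f/2
U(u) = 2*u*(-70 + u) (U(u) = (-70 + u)*(2*u) = 2*u*(-70 + u))
U(S(g(V(w, P(-3, -1)))))*s = (2*((7/2)*3)*(-70 + (7/2)*3))*8 = (2*(21/2)*(-70 + 21/2))*8 = (2*(21/2)*(-119/2))*8 = -2499/2*8 = -9996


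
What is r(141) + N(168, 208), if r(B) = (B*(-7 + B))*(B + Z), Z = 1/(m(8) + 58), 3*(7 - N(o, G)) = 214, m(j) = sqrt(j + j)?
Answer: 247779380/93 ≈ 2.6643e+6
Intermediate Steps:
m(j) = sqrt(2)*sqrt(j) (m(j) = sqrt(2*j) = sqrt(2)*sqrt(j))
N(o, G) = -193/3 (N(o, G) = 7 - 1/3*214 = 7 - 214/3 = -193/3)
Z = 1/62 (Z = 1/(sqrt(2)*sqrt(8) + 58) = 1/(sqrt(2)*(2*sqrt(2)) + 58) = 1/(4 + 58) = 1/62 ≈ 0.016129)
r(B) = B*(-7 + B)*(1/62 + B) (r(B) = (B*(-7 + B))*(B + 1/62) = (B*(-7 + B))*(1/62 + B) = B*(-7 + B)*(1/62 + B))
r(141) + N(168, 208) = (1/62)*141*(-7 - 433*141 + 62*141**2) - 193/3 = (1/62)*141*(-7 - 61053 + 62*19881) - 193/3 = (1/62)*141*(-7 - 61053 + 1232622) - 193/3 = (1/62)*141*1171562 - 193/3 = 82595121/31 - 193/3 = 247779380/93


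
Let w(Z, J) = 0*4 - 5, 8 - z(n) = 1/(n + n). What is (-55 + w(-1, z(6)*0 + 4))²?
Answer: 3600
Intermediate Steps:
z(n) = 8 - 1/(2*n) (z(n) = 8 - 1/(n + n) = 8 - 1/(2*n))
w(Z, J) = -5 (w(Z, J) = 0 - 5 = -5)
(-55 + w(-1, z(6)*0 + 4))² = (-55 - 5)² = (-60)² = 3600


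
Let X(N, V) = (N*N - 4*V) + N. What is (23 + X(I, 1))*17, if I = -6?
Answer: 833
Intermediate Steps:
X(N, V) = N + N² - 4*V (X(N, V) = (N² - 4*V) + N = N + N² - 4*V)
(23 + X(I, 1))*17 = (23 + (-6 + (-6)² - 4*1))*17 = (23 + (-6 + 36 - 4))*17 = (23 + 26)*17 = 49*17 = 833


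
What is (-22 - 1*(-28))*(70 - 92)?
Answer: -132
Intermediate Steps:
(-22 - 1*(-28))*(70 - 92) = (-22 + 28)*(-22) = 6*(-22) = -132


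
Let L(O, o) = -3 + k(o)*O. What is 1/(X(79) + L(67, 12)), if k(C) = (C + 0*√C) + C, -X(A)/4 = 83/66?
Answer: 33/52799 ≈ 0.00062501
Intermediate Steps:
X(A) = -166/33 (X(A) = -332/66 = -4*83/66 = -166/33)
k(C) = 2*C (k(C) = (C + 0) + C = C + C = 2*C)
L(O, o) = -3 + 2*O*o (L(O, o) = -3 + (2*o)*O = -3 + 2*O*o)
1/(X(79) + L(67, 12)) = 1/(-166/33 + (-3 + 2*67*12)) = 1/(-166/33 + (-3 + 1608)) = 1/(-166/33 + 1605) = 1/(52799/33) = 33/52799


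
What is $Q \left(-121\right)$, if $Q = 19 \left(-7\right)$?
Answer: $16093$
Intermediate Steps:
$Q = -133$
$Q \left(-121\right) = \left(-133\right) \left(-121\right) = 16093$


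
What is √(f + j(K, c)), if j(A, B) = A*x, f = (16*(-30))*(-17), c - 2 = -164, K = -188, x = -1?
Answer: 2*√2087 ≈ 91.367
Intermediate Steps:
c = -162 (c = 2 - 164 = -162)
f = 8160 (f = -480*(-17) = 8160)
j(A, B) = -A (j(A, B) = A*(-1) = -A)
√(f + j(K, c)) = √(8160 - 1*(-188)) = √(8160 + 188) = √8348 = 2*√2087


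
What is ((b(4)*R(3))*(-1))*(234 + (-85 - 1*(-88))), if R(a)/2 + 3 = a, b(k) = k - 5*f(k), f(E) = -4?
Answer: 0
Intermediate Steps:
b(k) = 20 + k (b(k) = k - 5*(-4) = k + 20 = 20 + k)
R(a) = -6 + 2*a
((b(4)*R(3))*(-1))*(234 + (-85 - 1*(-88))) = (((20 + 4)*(-6 + 2*3))*(-1))*(234 + (-85 - 1*(-88))) = ((24*(-6 + 6))*(-1))*(234 + (-85 + 88)) = ((24*0)*(-1))*(234 + 3) = (0*(-1))*237 = 0*237 = 0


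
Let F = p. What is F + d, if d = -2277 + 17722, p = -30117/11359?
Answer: 175409638/11359 ≈ 15442.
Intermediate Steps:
p = -30117/11359 (p = -30117*1/11359 = -30117/11359 ≈ -2.6514)
F = -30117/11359 ≈ -2.6514
d = 15445
F + d = -30117/11359 + 15445 = 175409638/11359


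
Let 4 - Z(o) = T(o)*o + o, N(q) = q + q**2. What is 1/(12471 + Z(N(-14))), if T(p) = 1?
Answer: 1/12111 ≈ 8.2570e-5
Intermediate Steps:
Z(o) = 4 - 2*o (Z(o) = 4 - (1*o + o) = 4 - (o + o) = 4 - 2*o)
1/(12471 + Z(N(-14))) = 1/(12471 + (4 - (-28)*(1 - 14))) = 1/(12471 + (4 - (-28)*(-13))) = 1/(12471 + (4 - 2*182)) = 1/(12471 + (4 - 364)) = 1/(12471 - 360) = 1/12111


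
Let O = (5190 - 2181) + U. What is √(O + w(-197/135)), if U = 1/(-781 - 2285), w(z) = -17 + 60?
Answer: √28689883446/3066 ≈ 55.245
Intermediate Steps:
w(z) = 43
U = -1/3066 (U = 1/(-3066) = -1/3066 ≈ -0.00032616)
O = 9225593/3066 (O = (5190 - 2181) - 1/3066 = 3009 - 1/3066 = 9225593/3066 ≈ 3009.0)
√(O + w(-197/135)) = √(9225593/3066 + 43) = √(9357431/3066) = √28689883446/3066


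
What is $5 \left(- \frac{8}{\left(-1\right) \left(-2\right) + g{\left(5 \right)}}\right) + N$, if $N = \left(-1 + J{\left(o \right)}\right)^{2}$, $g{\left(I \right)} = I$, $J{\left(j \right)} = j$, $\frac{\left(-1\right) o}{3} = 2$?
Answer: $\frac{303}{7} \approx 43.286$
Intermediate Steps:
$o = -6$ ($o = \left(-3\right) 2 = -6$)
$N = 49$ ($N = \left(-1 - 6\right)^{2} = \left(-7\right)^{2} = 49$)
$5 \left(- \frac{8}{\left(-1\right) \left(-2\right) + g{\left(5 \right)}}\right) + N = 5 \left(- \frac{8}{\left(-1\right) \left(-2\right) + 5}\right) + 49 = 5 \left(- \frac{8}{2 + 5}\right) + 49 = 5 \left(- \frac{8}{7}\right) + 49 = - \frac{40}{7} + 49 = \frac{303}{7}$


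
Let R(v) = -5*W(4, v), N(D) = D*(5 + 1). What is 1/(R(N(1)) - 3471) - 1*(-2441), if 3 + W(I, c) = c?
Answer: 8509325/3486 ≈ 2441.0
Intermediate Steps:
N(D) = 6*D (N(D) = D*6 = 6*D)
W(I, c) = -3 + c
R(v) = 15 - 5*v (R(v) = -5*(-3 + v) = 15 - 5*v)
1/(R(N(1)) - 3471) - 1*(-2441) = 1/((15 - 30) - 3471) - 1*(-2441) = 1/((15 - 5*6) - 3471) + 2441 = 1/((15 - 30) - 3471) + 2441 = 1/(-15 - 3471) + 2441 = 1/(-3486) + 2441 = -1/3486 + 2441 = 8509325/3486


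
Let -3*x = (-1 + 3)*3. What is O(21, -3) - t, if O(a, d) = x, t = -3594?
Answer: 3592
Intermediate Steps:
x = -2 (x = -(-1 + 3)*3/3 = -2*3/3 = -⅓*6 = -2)
O(a, d) = -2
O(21, -3) - t = -2 - 1*(-3594) = -2 + 3594 = 3592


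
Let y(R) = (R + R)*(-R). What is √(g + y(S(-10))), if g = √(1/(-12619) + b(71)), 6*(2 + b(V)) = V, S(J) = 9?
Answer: √(-928682786952 + 75714*√56370208710)/75714 ≈ 12.604*I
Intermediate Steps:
b(V) = -2 + V/6
g = √56370208710/75714 (g = √(1/(-12619) + (-2 + (⅙)*71)) = √(-1/12619 + (-2 + 71/6)) = √(-1/12619 + 59/6) = √(744515/75714) = √56370208710/75714 ≈ 3.1358)
y(R) = -2*R² (y(R) = (2*R)*(-R) = -2*R²)
√(g + y(S(-10))) = √(√56370208710/75714 - 2*9²) = √(√56370208710/75714 - 2*81) = √(√56370208710/75714 - 162) = √(-162 + √56370208710/75714)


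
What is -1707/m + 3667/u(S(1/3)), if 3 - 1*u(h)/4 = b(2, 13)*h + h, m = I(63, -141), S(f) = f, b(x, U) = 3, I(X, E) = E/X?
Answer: 1233987/940 ≈ 1312.8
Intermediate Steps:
m = -47/21 (m = -141/63 = -141*1/63 = -47/21 ≈ -2.2381)
u(h) = 12 - 16*h (u(h) = 12 - 4*(3*h + h) = 12 - 16*h)
-1707/m + 3667/u(S(1/3)) = -1707/(-47/21) + 3667/(12 - 16/3) = -1707*(-21/47) + 3667/(12 - 16*1/3) = 35847/47 + 3667/(12 - 16/3) = 35847/47 + 3667/(20/3) = 35847/47 + 3667*(3/20) = 35847/47 + 11001/20 = 1233987/940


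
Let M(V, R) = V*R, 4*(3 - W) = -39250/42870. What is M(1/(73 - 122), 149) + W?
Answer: 158029/840252 ≈ 0.18807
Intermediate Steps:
W = 55369/17148 (W = 3 - (-19625)/(2*42870) = 3 - ¼*(-3925/4287) = 3 + 3925/17148 = 55369/17148 ≈ 3.2289)
M(V, R) = R*V
M(1/(73 - 122), 149) + W = 149/(73 - 122) + 55369/17148 = 149/(-49) + 55369/17148 = 149*(-1/49) + 55369/17148 = -149/49 + 55369/17148 = 158029/840252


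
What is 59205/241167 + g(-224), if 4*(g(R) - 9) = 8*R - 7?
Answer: -141646867/321556 ≈ -440.50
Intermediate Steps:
g(R) = 29/4 + 2*R (g(R) = 9 + (8*R - 7)/4 = 9 + (-7 + 8*R)/4 = 9 + (-7/4 + 2*R) = 29/4 + 2*R)
59205/241167 + g(-224) = 59205/241167 + (29/4 + 2*(-224)) = 59205*(1/241167) + (29/4 - 448) = 19735/80389 - 1763/4 = -141646867/321556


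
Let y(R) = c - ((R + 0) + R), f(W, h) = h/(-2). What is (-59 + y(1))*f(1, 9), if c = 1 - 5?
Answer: 585/2 ≈ 292.50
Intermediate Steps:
f(W, h) = -h/2 (f(W, h) = h*(-1/2) = -h/2)
c = -4
y(R) = -4 - 2*R (y(R) = -4 - ((R + 0) + R) = -4 - (R + R) = -4 - 2*R)
(-59 + y(1))*f(1, 9) = (-59 + (-4 - 2*1))*(-1/2*9) = (-59 + (-4 - 2))*(-9/2) = (-59 - 6)*(-9/2) = -65*(-9/2) = 585/2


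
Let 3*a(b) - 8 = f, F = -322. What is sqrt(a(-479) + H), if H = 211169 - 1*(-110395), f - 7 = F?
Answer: sqrt(2893155)/3 ≈ 566.98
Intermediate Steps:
f = -315 (f = 7 - 322 = -315)
a(b) = -307/3 (a(b) = 8/3 + (1/3)*(-315) = 8/3 - 105 = -307/3)
H = 321564 (H = 211169 + 110395 = 321564)
sqrt(a(-479) + H) = sqrt(-307/3 + 321564) = sqrt(964385/3) = sqrt(2893155)/3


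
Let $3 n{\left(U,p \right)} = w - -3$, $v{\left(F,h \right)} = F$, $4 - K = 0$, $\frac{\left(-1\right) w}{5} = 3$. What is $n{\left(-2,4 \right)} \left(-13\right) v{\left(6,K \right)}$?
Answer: $312$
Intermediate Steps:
$w = -15$ ($w = \left(-5\right) 3 = -15$)
$K = 4$ ($K = 4 - 0 = 4 + 0 = 4$)
$n{\left(U,p \right)} = -4$ ($n{\left(U,p \right)} = \frac{-15 - -3}{3} = \frac{-15 + 3}{3} = \frac{1}{3} \left(-12\right) = -4$)
$n{\left(-2,4 \right)} \left(-13\right) v{\left(6,K \right)} = \left(-4\right) \left(-13\right) 6 = 52 \cdot 6 = 312$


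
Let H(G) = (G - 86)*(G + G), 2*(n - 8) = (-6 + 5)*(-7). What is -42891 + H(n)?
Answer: -89209/2 ≈ -44605.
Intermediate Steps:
n = 23/2 (n = 8 + ((-6 + 5)*(-7))/2 = 8 + (-1*(-7))/2 = 8 + (½)*7 = 8 + 7/2 = 23/2 ≈ 11.500)
H(G) = 2*G*(-86 + G) (H(G) = (-86 + G)*(2*G) = 2*G*(-86 + G))
-42891 + H(n) = -42891 + 2*(23/2)*(-86 + 23/2) = -42891 + 2*(23/2)*(-149/2) = -42891 - 3427/2 = -89209/2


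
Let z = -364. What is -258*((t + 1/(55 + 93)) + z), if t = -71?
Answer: 8304891/74 ≈ 1.1223e+5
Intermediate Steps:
-258*((t + 1/(55 + 93)) + z) = -258*((-71 + 1/(55 + 93)) - 364) = -258*((-71 + 1/148) - 364) = -258*(-10507/148 - 364) = -258*(-64379/148) = 8304891/74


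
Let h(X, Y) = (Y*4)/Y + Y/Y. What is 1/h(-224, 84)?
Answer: ⅕ ≈ 0.20000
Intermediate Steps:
h(X, Y) = 5 (h(X, Y) = (4*Y)/Y + 1 = 4 + 1 = 5)
1/h(-224, 84) = 1/5 = ⅕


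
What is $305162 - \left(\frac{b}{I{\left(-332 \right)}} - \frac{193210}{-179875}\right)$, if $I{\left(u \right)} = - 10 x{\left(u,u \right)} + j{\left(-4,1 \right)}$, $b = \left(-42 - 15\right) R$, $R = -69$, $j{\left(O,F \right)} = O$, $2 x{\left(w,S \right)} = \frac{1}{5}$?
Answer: $\frac{11006462243}{35975} \approx 3.0595 \cdot 10^{5}$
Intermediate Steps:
$x{\left(w,S \right)} = \frac{1}{10}$ ($x{\left(w,S \right)} = \frac{1}{2 \cdot 5} = \frac{1}{2} \cdot \frac{1}{5} = \frac{1}{10}$)
$b = 3933$ ($b = \left(-42 - 15\right) \left(-69\right) = \left(-57\right) \left(-69\right) = 3933$)
$I{\left(u \right)} = -5$ ($I{\left(u \right)} = \left(-10\right) \frac{1}{10} - 4 = -1 - 4 = -5$)
$305162 - \left(\frac{b}{I{\left(-332 \right)}} - \frac{193210}{-179875}\right) = 305162 - \left(\frac{3933}{-5} - \frac{193210}{-179875}\right) = 305162 - \left(3933 \left(- \frac{1}{5}\right) - - \frac{38642}{35975}\right) = 305162 - \left(- \frac{3933}{5} + \frac{38642}{35975}\right) = 305162 - - \frac{28259293}{35975} = 305162 + \frac{28259293}{35975} = \frac{11006462243}{35975}$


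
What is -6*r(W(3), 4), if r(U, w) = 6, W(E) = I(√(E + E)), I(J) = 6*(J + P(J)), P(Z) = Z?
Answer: -36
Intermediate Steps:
I(J) = 12*J (I(J) = 6*(J + J) = 6*(2*J) = 12*J)
W(E) = 12*√2*√E (W(E) = 12*√(E + E) = 12*√(2*E) = 12*(√2*√E) = 12*√2*√E)
-6*r(W(3), 4) = -36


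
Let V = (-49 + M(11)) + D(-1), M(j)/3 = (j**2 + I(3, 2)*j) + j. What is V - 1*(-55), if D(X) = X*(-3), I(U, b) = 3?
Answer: 504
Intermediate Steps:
D(X) = -3*X
M(j) = 3*j**2 + 12*j (M(j) = 3*((j**2 + 3*j) + j) = 3*(j**2 + 4*j) = 3*j**2 + 12*j)
V = 449 (V = (-49 + 3*11*(4 + 11)) - 3*(-1) = (-49 + 3*11*15) + 3 = (-49 + 495) + 3 = 446 + 3 = 449)
V - 1*(-55) = 449 - 1*(-55) = 449 + 55 = 504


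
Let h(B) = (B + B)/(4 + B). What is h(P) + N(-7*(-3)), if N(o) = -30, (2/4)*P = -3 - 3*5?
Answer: -111/4 ≈ -27.750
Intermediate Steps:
P = -36 (P = 2*(-3 - 3*5) = 2*(-3 - 15) = 2*(-18) = -36)
h(B) = 2*B/(4 + B) (h(B) = (2*B)/(4 + B) = 2*B/(4 + B))
h(P) + N(-7*(-3)) = 2*(-36)/(4 - 36) - 30 = 2*(-36)/(-32) - 30 = 2*(-36)*(-1/32) - 30 = 9/4 - 30 = -111/4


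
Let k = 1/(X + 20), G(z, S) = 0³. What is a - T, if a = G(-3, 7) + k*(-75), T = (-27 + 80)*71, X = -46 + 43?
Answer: -64046/17 ≈ -3767.4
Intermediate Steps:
X = -3
G(z, S) = 0
k = 1/17 (k = 1/(-3 + 20) = 1/17 ≈ 0.058824)
T = 3763 (T = 53*71 = 3763)
a = -75/17 (a = 0 + (1/17)*(-75) = 0 - 75/17 = -75/17 ≈ -4.4118)
a - T = -75/17 - 1*3763 = -75/17 - 3763 = -64046/17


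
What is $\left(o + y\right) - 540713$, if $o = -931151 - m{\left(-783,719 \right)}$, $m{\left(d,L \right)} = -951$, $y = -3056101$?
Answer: $-4527014$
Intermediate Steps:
$o = -930200$ ($o = -931151 - -951 = -931151 + 951 = -930200$)
$\left(o + y\right) - 540713 = \left(-930200 - 3056101\right) - 540713 = -3986301 - 540713 = -4527014$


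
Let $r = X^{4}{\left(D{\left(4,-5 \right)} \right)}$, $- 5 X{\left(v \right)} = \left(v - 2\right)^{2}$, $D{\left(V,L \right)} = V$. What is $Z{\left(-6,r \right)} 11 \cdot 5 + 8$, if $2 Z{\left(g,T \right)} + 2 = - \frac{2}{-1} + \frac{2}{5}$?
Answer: $19$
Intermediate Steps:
$X{\left(v \right)} = - \frac{\left(-2 + v\right)^{2}}{5}$ ($X{\left(v \right)} = - \frac{\left(v - 2\right)^{2}}{5} = - \frac{\left(-2 + v\right)^{2}}{5}$)
$r = \frac{256}{625}$ ($r = \left(- \frac{\left(-2 + 4\right)^{2}}{5}\right)^{4} = \left(- \frac{2^{2}}{5}\right)^{4} = \left(\left(- \frac{1}{5}\right) 4\right)^{4} = \left(- \frac{4}{5}\right)^{4} = \frac{256}{625} \approx 0.4096$)
$Z{\left(g,T \right)} = \frac{1}{5}$ ($Z{\left(g,T \right)} = -1 + \frac{- \frac{2}{-1} + \frac{2}{5}}{2} = -1 + \frac{\left(-2\right) \left(-1\right) + 2 \cdot \frac{1}{5}}{2} = -1 + \frac{2 + \frac{2}{5}}{2} = -1 + \frac{1}{2} \cdot \frac{12}{5} = -1 + \frac{6}{5} = \frac{1}{5}$)
$Z{\left(-6,r \right)} 11 \cdot 5 + 8 = \frac{11 \cdot 5}{5} + 8 = \frac{1}{5} \cdot 55 + 8 = 11 + 8 = 19$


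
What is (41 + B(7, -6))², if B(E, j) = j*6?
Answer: 25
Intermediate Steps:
B(E, j) = 6*j
(41 + B(7, -6))² = (41 + 6*(-6))² = (41 - 36)² = 5² = 25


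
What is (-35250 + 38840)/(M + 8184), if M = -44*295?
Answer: -1795/2398 ≈ -0.74854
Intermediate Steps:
M = -12980
(-35250 + 38840)/(M + 8184) = (-35250 + 38840)/(-12980 + 8184) = 3590/(-4796) = 3590*(-1/4796) = -1795/2398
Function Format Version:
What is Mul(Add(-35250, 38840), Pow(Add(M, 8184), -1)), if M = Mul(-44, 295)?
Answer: Rational(-1795, 2398) ≈ -0.74854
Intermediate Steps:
M = -12980
Mul(Add(-35250, 38840), Pow(Add(M, 8184), -1)) = Mul(Add(-35250, 38840), Pow(Add(-12980, 8184), -1)) = Mul(3590, Pow(-4796, -1)) = Mul(3590, Rational(-1, 4796)) = Rational(-1795, 2398)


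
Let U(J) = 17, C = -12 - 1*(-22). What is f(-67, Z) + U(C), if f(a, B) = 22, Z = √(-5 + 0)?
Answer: 39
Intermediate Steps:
Z = I*√5 (Z = √(-5) = I*√5 ≈ 2.2361*I)
C = 10 (C = -12 + 22 = 10)
f(-67, Z) + U(C) = 22 + 17 = 39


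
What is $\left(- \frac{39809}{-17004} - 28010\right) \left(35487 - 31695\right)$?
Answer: $- \frac{150492544996}{1417} \approx -1.0621 \cdot 10^{8}$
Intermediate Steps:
$\left(- \frac{39809}{-17004} - 28010\right) \left(35487 - 31695\right) = \left(\left(-39809\right) \left(- \frac{1}{17004}\right) - 28010\right) 3792 = \left(\frac{39809}{17004} - 28010\right) 3792 = \left(- \frac{476242231}{17004}\right) 3792 = - \frac{150492544996}{1417}$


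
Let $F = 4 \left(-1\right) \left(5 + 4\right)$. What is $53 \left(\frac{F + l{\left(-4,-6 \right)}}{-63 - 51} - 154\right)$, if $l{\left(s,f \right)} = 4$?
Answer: $- \frac{464386}{57} \approx -8147.1$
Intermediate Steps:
$F = -36$ ($F = \left(-4\right) 9 = -36$)
$53 \left(\frac{F + l{\left(-4,-6 \right)}}{-63 - 51} - 154\right) = 53 \left(\frac{-36 + 4}{-63 - 51} - 154\right) = 53 \left(- \frac{32}{-114} - 154\right) = 53 \left(\left(-32\right) \left(- \frac{1}{114}\right) - 154\right) = 53 \left(\frac{16}{57} - 154\right) = 53 \left(- \frac{8762}{57}\right) = - \frac{464386}{57}$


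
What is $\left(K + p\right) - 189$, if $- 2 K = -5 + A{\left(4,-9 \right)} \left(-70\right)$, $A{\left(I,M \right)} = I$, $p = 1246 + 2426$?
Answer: $\frac{7251}{2} \approx 3625.5$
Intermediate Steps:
$p = 3672$
$K = \frac{285}{2}$ ($K = - \frac{-5 + 4 \left(-70\right)}{2} = - \frac{-5 - 280}{2} = \left(- \frac{1}{2}\right) \left(-285\right) = \frac{285}{2} \approx 142.5$)
$\left(K + p\right) - 189 = \left(\frac{285}{2} + 3672\right) - 189 = \frac{7629}{2} - 189 = \frac{7251}{2}$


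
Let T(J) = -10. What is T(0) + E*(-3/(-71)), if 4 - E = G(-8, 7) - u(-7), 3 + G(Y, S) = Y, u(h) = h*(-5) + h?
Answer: -581/71 ≈ -8.1831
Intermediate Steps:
u(h) = -4*h (u(h) = -5*h + h = -4*h)
G(Y, S) = -3 + Y
E = 43 (E = 4 - ((-3 - 8) - (-4)*(-7)) = 4 - (-11 - 1*28) = 4 - (-11 - 28) = 4 - 1*(-39) = 4 + 39 = 43)
T(0) + E*(-3/(-71)) = -10 + 43*(-3/(-71)) = -10 + 43*(-3*(-1/71)) = -10 + 43*(3/71) = -10 + 129/71 = -581/71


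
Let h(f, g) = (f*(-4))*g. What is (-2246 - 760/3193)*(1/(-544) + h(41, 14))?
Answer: 4479152283975/868496 ≈ 5.1574e+6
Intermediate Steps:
h(f, g) = -4*f*g (h(f, g) = (-4*f)*g = -4*f*g)
(-2246 - 760/3193)*(1/(-544) + h(41, 14)) = (-2246 - 760/3193)*(1/(-544) - 4*41*14) = (-2246 - 760*1/3193)*(-1/544 - 2296) = (-2246 - 760/3193)*(-1249025/544) = -7172238/3193*(-1249025/544) = 4479152283975/868496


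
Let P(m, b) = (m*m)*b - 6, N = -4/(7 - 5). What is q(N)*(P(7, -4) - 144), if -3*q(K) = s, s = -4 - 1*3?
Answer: -2422/3 ≈ -807.33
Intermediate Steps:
N = -2 (N = -4/2 = -4*½ = -2)
s = -7 (s = -4 - 3 = -7)
q(K) = 7/3 (q(K) = -⅓*(-7) = 7/3)
P(m, b) = -6 + b*m² (P(m, b) = m²*b - 6 = b*m² - 6 = -6 + b*m²)
q(N)*(P(7, -4) - 144) = 7*((-6 - 4*7²) - 144)/3 = 7*((-6 - 4*49) - 144)/3 = 7*((-6 - 196) - 144)/3 = 7*(-202 - 144)/3 = (7/3)*(-346) = -2422/3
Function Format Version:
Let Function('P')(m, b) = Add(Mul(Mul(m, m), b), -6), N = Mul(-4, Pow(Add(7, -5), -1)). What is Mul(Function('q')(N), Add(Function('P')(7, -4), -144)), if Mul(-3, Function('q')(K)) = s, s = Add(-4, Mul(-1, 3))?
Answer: Rational(-2422, 3) ≈ -807.33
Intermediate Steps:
N = -2 (N = Mul(-4, Pow(2, -1)) = Mul(-4, Rational(1, 2)) = -2)
s = -7 (s = Add(-4, -3) = -7)
Function('q')(K) = Rational(7, 3) (Function('q')(K) = Mul(Rational(-1, 3), -7) = Rational(7, 3))
Function('P')(m, b) = Add(-6, Mul(b, Pow(m, 2))) (Function('P')(m, b) = Add(Mul(Pow(m, 2), b), -6) = Add(Mul(b, Pow(m, 2)), -6) = Add(-6, Mul(b, Pow(m, 2))))
Mul(Function('q')(N), Add(Function('P')(7, -4), -144)) = Mul(Rational(7, 3), Add(Add(-6, Mul(-4, Pow(7, 2))), -144)) = Mul(Rational(7, 3), Add(Add(-6, Mul(-4, 49)), -144)) = Mul(Rational(7, 3), Add(Add(-6, -196), -144)) = Mul(Rational(7, 3), Add(-202, -144)) = Mul(Rational(7, 3), -346) = Rational(-2422, 3)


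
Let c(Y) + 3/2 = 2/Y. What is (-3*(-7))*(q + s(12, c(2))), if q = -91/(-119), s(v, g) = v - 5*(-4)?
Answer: 11697/17 ≈ 688.06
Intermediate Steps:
c(Y) = -3/2 + 2/Y
s(v, g) = 20 + v (s(v, g) = v + 20 = 20 + v)
q = 13/17 (q = -91*(-1/119) = 13/17 ≈ 0.76471)
(-3*(-7))*(q + s(12, c(2))) = (-3*(-7))*(13/17 + (20 + 12)) = 21*(13/17 + 32) = 21*(557/17) = 11697/17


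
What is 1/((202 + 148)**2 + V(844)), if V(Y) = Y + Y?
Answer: 1/124188 ≈ 8.0523e-6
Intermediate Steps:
V(Y) = 2*Y
1/((202 + 148)**2 + V(844)) = 1/((202 + 148)**2 + 2*844) = 1/(350**2 + 1688) = 1/(122500 + 1688) = 1/124188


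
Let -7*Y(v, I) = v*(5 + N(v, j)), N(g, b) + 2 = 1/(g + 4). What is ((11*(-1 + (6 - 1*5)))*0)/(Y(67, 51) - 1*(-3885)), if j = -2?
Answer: 0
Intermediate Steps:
N(g, b) = -2 + 1/(4 + g) (N(g, b) = -2 + 1/(g + 4) = -2 + 1/(4 + g))
Y(v, I) = -v*(5 + (-7 - 2*v)/(4 + v))/7
((11*(-1 + (6 - 1*5)))*0)/(Y(67, 51) - 1*(-3885)) = ((11*(-1 + (6 - 1*5)))*0)/(-1*67*(13 + 3*67)/(28 + 7*67) - 1*(-3885)) = ((11*(-1 + (6 - 5)))*0)/(-1*67*(13 + 201)/(28 + 469) + 3885) = ((11*(-1 + 1))*0)/(-1*67*214/497 + 3885) = ((11*0)*0)/(-1*67*1/497*214 + 3885) = (0*0)/(-14338/497 + 3885) = 0/(1916507/497) = 0*(497/1916507) = 0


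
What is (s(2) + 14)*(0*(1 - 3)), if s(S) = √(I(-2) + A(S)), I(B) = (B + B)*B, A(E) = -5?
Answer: 0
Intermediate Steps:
I(B) = 2*B² (I(B) = (2*B)*B = 2*B²)
s(S) = √3 (s(S) = √(2*(-2)² - 5) = √(2*4 - 5) = √(8 - 5) = √3)
(s(2) + 14)*(0*(1 - 3)) = (√3 + 14)*(0*(1 - 3)) = (14 + √3)*(0*(-2)) = (14 + √3)*0 = 0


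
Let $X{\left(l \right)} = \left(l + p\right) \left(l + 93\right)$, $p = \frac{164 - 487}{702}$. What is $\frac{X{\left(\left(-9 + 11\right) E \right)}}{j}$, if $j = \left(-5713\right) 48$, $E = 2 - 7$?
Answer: $\frac{609469}{192505248} \approx 0.003166$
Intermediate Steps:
$p = - \frac{323}{702}$ ($p = \left(164 - 487\right) \frac{1}{702} = \left(-323\right) \frac{1}{702} = - \frac{323}{702} \approx -0.46011$)
$E = -5$ ($E = 2 - 7 = -5$)
$X{\left(l \right)} = \left(93 + l\right) \left(- \frac{323}{702} + l\right)$ ($X{\left(l \right)} = \left(l - \frac{323}{702}\right) \left(l + 93\right) = \left(- \frac{323}{702} + l\right) \left(93 + l\right) = \left(93 + l\right) \left(- \frac{323}{702} + l\right)$)
$j = -274224$
$\frac{X{\left(\left(-9 + 11\right) E \right)}}{j} = \frac{- \frac{10013}{234} + \left(\left(-9 + 11\right) \left(-5\right)\right)^{2} + \frac{64963 \left(-9 + 11\right) \left(-5\right)}{702}}{-274224} = \left(- \frac{10013}{234} + \left(2 \left(-5\right)\right)^{2} + \frac{64963 \cdot 2 \left(-5\right)}{702}\right) \left(- \frac{1}{274224}\right) = \left(- \frac{10013}{234} + \left(-10\right)^{2} + \frac{64963}{702} \left(-10\right)\right) \left(- \frac{1}{274224}\right) = \left(- \frac{10013}{234} + 100 - \frac{324815}{351}\right) \left(- \frac{1}{274224}\right) = \left(- \frac{609469}{702}\right) \left(- \frac{1}{274224}\right) = \frac{609469}{192505248}$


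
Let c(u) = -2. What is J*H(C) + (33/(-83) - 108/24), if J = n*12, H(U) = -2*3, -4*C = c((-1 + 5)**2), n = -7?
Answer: 82851/166 ≈ 499.10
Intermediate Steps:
C = 1/2 (C = -1/4*(-2) = 1/2 ≈ 0.50000)
H(U) = -6
J = -84 (J = -7*12 = -84)
J*H(C) + (33/(-83) - 108/24) = -84*(-6) + (33/(-83) - 108/24) = 504 + (33*(-1/83) - 108*1/24) = 504 + (-33/83 - 9/2) = 504 - 813/166 = 82851/166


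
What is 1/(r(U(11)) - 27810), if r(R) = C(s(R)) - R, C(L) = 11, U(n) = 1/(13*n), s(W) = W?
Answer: -143/3975258 ≈ -3.5973e-5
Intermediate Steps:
U(n) = 1/(13*n)
r(R) = 11 - R
1/(r(U(11)) - 27810) = 1/((11 - 1/(13*11)) - 27810) = 1/((11 - 1*1/143) - 27810) = 1/((11 - 1/143) - 27810) = 1/(1572/143 - 27810) = 1/(-3975258/143) = -143/3975258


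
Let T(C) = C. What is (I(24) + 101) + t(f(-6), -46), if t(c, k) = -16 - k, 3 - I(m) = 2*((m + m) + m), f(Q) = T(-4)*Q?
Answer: -10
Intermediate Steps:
f(Q) = -4*Q
I(m) = 3 - 6*m (I(m) = 3 - 2*((m + m) + m) = 3 - 2*(2*m + m) = 3 - 2*3*m = 3 - 6*m)
(I(24) + 101) + t(f(-6), -46) = ((3 - 6*24) + 101) + (-16 - 1*(-46)) = ((3 - 144) + 101) + (-16 + 46) = (-141 + 101) + 30 = -40 + 30 = -10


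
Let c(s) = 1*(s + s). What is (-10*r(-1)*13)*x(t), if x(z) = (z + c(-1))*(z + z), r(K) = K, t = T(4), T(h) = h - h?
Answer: 0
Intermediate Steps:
T(h) = 0
t = 0
c(s) = 2*s (c(s) = 1*(2*s) = 2*s)
x(z) = 2*z*(-2 + z) (x(z) = (z + 2*(-1))*(z + z) = (z - 2)*(2*z) = (-2 + z)*(2*z) = 2*z*(-2 + z))
(-10*r(-1)*13)*x(t) = (-10*(-1)*13)*(2*0*(-2 + 0)) = (10*13)*(2*0*(-2)) = 130*0 = 0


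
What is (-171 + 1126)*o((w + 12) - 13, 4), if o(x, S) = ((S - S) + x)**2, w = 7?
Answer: 34380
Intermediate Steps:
o(x, S) = x**2 (o(x, S) = (0 + x)**2 = x**2)
(-171 + 1126)*o((w + 12) - 13, 4) = (-171 + 1126)*((7 + 12) - 13)**2 = 955*(19 - 13)**2 = 955*6**2 = 955*36 = 34380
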